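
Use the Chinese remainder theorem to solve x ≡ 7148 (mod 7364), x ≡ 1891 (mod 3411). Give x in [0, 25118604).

Write x = 7148 + 7364·k. Then 7364·k ≡ 1891 − 7148 ≡ 1565 (mod 3411).
Need 7364⁻¹ mod 3411. Extended Euclid on (3411, 542):
3411 = 6·542 + 159
542 = 3·159 + 65
159 = 2·65 + 29
65 = 2·29 + 7
29 = 4·7 + 1
7 = 7·1 + 0
Back-substitute:
1 = 29 − 4·7
1 = −4·65 + 9·29
1 = 9·159 − 22·65
1 = −22·542 + 75·159
1 = 75·3411 − 472·542
7364⁻¹ ≡ 2939 (mod 3411), so k ≡ 2939·1565 ≡ 1507 (mod 3411).
x = 7148 + 7364·1507 = 11104696.

11104696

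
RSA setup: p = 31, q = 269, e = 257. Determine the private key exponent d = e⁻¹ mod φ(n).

2753

φ(n) = (p−1)(q−1) = 30·268 = 8040.
Need d with 257·d ≡ 1 (mod 8040). Apply the extended Euclidean algorithm:
8040 = 31·257 + 73
257 = 3·73 + 38
73 = 1·38 + 35
38 = 1·35 + 3
35 = 11·3 + 2
3 = 1·2 + 1
2 = 2·1 + 0
Back-substitute:
1 = 3 − 2
1 = −35 + 12·3
1 = 12·38 − 13·35
1 = −13·73 + 25·38
1 = 25·257 − 88·73
1 = −88·8040 + 2753·257
So 257·2753 ≡ 1 (mod 8040), hence d = 2753.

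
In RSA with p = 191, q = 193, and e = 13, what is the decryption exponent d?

φ(n) = (p−1)(q−1) = 190·192 = 36480.
Need d with 13·d ≡ 1 (mod 36480). Apply the extended Euclidean algorithm:
36480 = 2806×13 + 2
13 = 6×2 + 1
2 = 2×1 + 0
Back-substitute:
1 = 13 − 6·2
1 = −6·36480 + 16837·13
So 13·16837 ≡ 1 (mod 36480), hence d = 16837.

16837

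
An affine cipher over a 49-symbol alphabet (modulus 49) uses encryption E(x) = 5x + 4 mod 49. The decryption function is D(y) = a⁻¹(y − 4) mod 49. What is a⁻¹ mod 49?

gcd(49, 5) by repeated division:
49 = 9·5 + 4
5 = 1·4 + 1
4 = 4·1 + 0
The gcd is 1. Working backward:
1 = 5 − 4
1 = −49 + 10·5
So 5·10 ≡ 1 (mod 49).

10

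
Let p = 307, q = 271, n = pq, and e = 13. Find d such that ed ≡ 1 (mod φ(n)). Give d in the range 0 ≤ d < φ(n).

φ(n) = (p−1)(q−1) = 306·270 = 82620.
Need d with 13·d ≡ 1 (mod 82620). Apply the extended Euclidean algorithm:
82620 = 6355*13 + 5
13 = 2*5 + 3
5 = 1*3 + 2
3 = 1*2 + 1
2 = 2*1 + 0
Back-substitute:
1 = 3 − 2
1 = −5 + 2·3
1 = 2·13 − 5·5
1 = −5·82620 + 31777·13
So 13·31777 ≡ 1 (mod 82620), hence d = 31777.

31777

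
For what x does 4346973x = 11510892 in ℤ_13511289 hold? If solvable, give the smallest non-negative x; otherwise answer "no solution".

First find gcd(4346973, 13511289):
13511289 = 3·4346973 + 470370
4346973 = 9·470370 + 113643
470370 = 4·113643 + 15798
113643 = 7·15798 + 3057
15798 = 5·3057 + 513
3057 = 5·513 + 492
513 = 1·492 + 21
492 = 23·21 + 9
21 = 2·9 + 3
9 = 3·3 + 0
gcd = 3 and 3 | 11510892, so solutions exist. Divide through by 3: 1448991x ≡ 3836964 (mod 4503763).
Now find 1448991⁻¹ mod 4503763:
4503763 = 3·1448991 + 156790
1448991 = 9·156790 + 37881
156790 = 4·37881 + 5266
37881 = 7·5266 + 1019
5266 = 5·1019 + 171
1019 = 5·171 + 164
171 = 1·164 + 7
164 = 23·7 + 3
7 = 2·3 + 1
3 = 3·1 + 0
Back-substitute:
1 = 7 − 2·3
1 = −2·164 + 47·7
1 = 47·171 − 49·164
1 = −49·1019 + 292·171
1 = 292·5266 − 1509·1019
1 = −1509·37881 + 10855·5266
1 = 10855·156790 − 44929·37881
1 = −44929·1448991 + 415216·156790
1 = 415216·4503763 − 1290577·1448991
So 1448991·(-1290577) ≡ 1 (mod 4503763), i.e. 1448991⁻¹ ≡ 3213186.
Then x ≡ 3213186·3836964 ≡ 3441561 (mod 4503763); the smallest non-negative solution is x = 3441561.

3441561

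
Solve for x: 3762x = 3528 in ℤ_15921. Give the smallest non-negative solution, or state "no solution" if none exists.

First find gcd(3762, 15921):
15921 = 4·3762 + 873
3762 = 4·873 + 270
873 = 3·270 + 63
270 = 4·63 + 18
63 = 3·18 + 9
18 = 2·9 + 0
gcd = 9 and 9 | 3528, so solutions exist. Divide through by 9: 418x ≡ 392 (mod 1769).
Now find 418⁻¹ mod 1769:
1769 = 4*418 + 97
418 = 4*97 + 30
97 = 3*30 + 7
30 = 4*7 + 2
7 = 3*2 + 1
2 = 2*1 + 0
Back-substitute:
1 = 7 − 3·2
1 = −3·30 + 13·7
1 = 13·97 − 42·30
1 = −42·418 + 181·97
1 = 181·1769 − 766·418
So 418·(-766) ≡ 1 (mod 1769), i.e. 418⁻¹ ≡ 1003.
Then x ≡ 1003·392 ≡ 458 (mod 1769); the smallest non-negative solution is x = 458.

458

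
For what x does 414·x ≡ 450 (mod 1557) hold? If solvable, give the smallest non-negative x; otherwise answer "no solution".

144

First find gcd(414, 1557):
1557 = 3·414 + 315
414 = 1·315 + 99
315 = 3·99 + 18
99 = 5·18 + 9
18 = 2·9 + 0
gcd = 9 and 9 | 450, so solutions exist. Divide through by 9: 46x ≡ 50 (mod 173).
Now find 46⁻¹ mod 173:
173 = 3×46 + 35
46 = 1×35 + 11
35 = 3×11 + 2
11 = 5×2 + 1
2 = 2×1 + 0
Back-substitute:
1 = 11 − 5·2
1 = −5·35 + 16·11
1 = 16·46 − 21·35
1 = −21·173 + 79·46
So 46⁻¹ ≡ 79 (mod 173).
Then x ≡ 79·50 ≡ 144 (mod 173); the smallest non-negative solution is x = 144.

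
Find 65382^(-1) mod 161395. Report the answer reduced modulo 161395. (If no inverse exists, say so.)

Run Euclid on (161395, 65382):
161395 = 2×65382 + 30631
65382 = 2×30631 + 4120
30631 = 7×4120 + 1791
4120 = 2×1791 + 538
1791 = 3×538 + 177
538 = 3×177 + 7
177 = 25×7 + 2
7 = 3×2 + 1
2 = 2×1 + 0
The gcd is 1. Working backward:
1 = 7 − 3·2
1 = −3·177 + 76·7
1 = 76·538 − 231·177
1 = −231·1791 + 769·538
1 = 769·4120 − 1769·1791
1 = −1769·30631 + 13152·4120
1 = 13152·65382 − 28073·30631
1 = −28073·161395 + 69298·65382
So 65382·69298 ≡ 1 (mod 161395).

69298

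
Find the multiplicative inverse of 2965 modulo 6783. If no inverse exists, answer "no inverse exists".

1654

Extended Euclidean algorithm:
6783 = 2*2965 + 853
2965 = 3*853 + 406
853 = 2*406 + 41
406 = 9*41 + 37
41 = 1*37 + 4
37 = 9*4 + 1
4 = 4*1 + 0
gcd = 1, so the inverse exists. Back-substitute:
1 = 37 − 9·4
1 = −9·41 + 10·37
1 = 10·406 − 99·41
1 = −99·853 + 208·406
1 = 208·2965 − 723·853
1 = −723·6783 + 1654·2965
So 2965·1654 ≡ 1 (mod 6783).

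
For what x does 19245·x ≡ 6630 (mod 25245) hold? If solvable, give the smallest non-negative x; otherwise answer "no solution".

731

First find gcd(19245, 25245):
25245 = 1·19245 + 6000
19245 = 3·6000 + 1245
6000 = 4·1245 + 1020
1245 = 1·1020 + 225
1020 = 4·225 + 120
225 = 1·120 + 105
120 = 1·105 + 15
105 = 7·15 + 0
gcd = 15 and 15 | 6630, so solutions exist. Divide through by 15: 1283x ≡ 442 (mod 1683).
Now find 1283⁻¹ mod 1683:
1683 = 1·1283 + 400
1283 = 3·400 + 83
400 = 4·83 + 68
83 = 1·68 + 15
68 = 4·15 + 8
15 = 1·8 + 7
8 = 1·7 + 1
7 = 7·1 + 0
Back-substitute:
1 = 8 − 7
1 = −15 + 2·8
1 = 2·68 − 9·15
1 = −9·83 + 11·68
1 = 11·400 − 53·83
1 = −53·1283 + 170·400
1 = 170·1683 − 223·1283
So 1283·(-223) ≡ 1 (mod 1683), i.e. 1283⁻¹ ≡ 1460.
Then x ≡ 1460·442 ≡ 731 (mod 1683); the smallest non-negative solution is x = 731.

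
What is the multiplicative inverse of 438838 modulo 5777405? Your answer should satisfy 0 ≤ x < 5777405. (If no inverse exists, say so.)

1343262

gcd(5777405, 438838) by repeated division:
5777405 = 13·438838 + 72511
438838 = 6·72511 + 3772
72511 = 19·3772 + 843
3772 = 4·843 + 400
843 = 2·400 + 43
400 = 9·43 + 13
43 = 3·13 + 4
13 = 3·4 + 1
4 = 4·1 + 0
Since gcd(438838, 5777405) = 1, back-substitute to write 1 as a combination:
1 = 13 − 3·4
1 = −3·43 + 10·13
1 = 10·400 − 93·43
1 = −93·843 + 196·400
1 = 196·3772 − 877·843
1 = −877·72511 + 16859·3772
1 = 16859·438838 − 102031·72511
1 = −102031·5777405 + 1343262·438838
So 438838·1343262 ≡ 1 (mod 5777405).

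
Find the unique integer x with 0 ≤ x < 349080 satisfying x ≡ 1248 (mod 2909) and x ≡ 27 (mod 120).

Write x = 1248 + 2909·k. Then 2909·k ≡ 27 − 1248 ≡ 99 (mod 120).
Need 2909⁻¹ mod 120. Extended Euclid on (120, 29):
120 = 4·29 + 4
29 = 7·4 + 1
4 = 4·1 + 0
Back-substitute:
1 = 29 − 7·4
1 = −7·120 + 29·29
2909⁻¹ ≡ 29 (mod 120), so k ≡ 29·99 ≡ 111 (mod 120).
x = 1248 + 2909·111 = 324147.

324147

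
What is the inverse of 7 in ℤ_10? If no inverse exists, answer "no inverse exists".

3

Extended Euclidean algorithm:
10 = 1*7 + 3
7 = 2*3 + 1
3 = 3*1 + 0
The gcd is 1. Working backward:
1 = 7 − 2·3
1 = −2·10 + 3·7
So 7·3 ≡ 1 (mod 10).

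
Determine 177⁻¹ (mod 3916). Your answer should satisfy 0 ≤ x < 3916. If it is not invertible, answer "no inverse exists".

177

Run Euclid on (3916, 177):
3916 = 22*177 + 22
177 = 8*22 + 1
22 = 22*1 + 0
Since gcd(177, 3916) = 1, back-substitute to write 1 as a combination:
1 = 177 − 8·22
1 = −8·3916 + 177·177
So 177·177 ≡ 1 (mod 3916).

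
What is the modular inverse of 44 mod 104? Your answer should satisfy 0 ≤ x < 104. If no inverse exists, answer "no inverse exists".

no inverse exists

Compute gcd(44, 104):
104 = 2×44 + 16
44 = 2×16 + 12
16 = 1×12 + 4
12 = 3×4 + 0
gcd(44, 104) = 4 ≠ 1, so 44 has no multiplicative inverse modulo 104.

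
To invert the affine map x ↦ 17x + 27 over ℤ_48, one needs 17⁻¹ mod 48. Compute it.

Extended Euclidean algorithm:
48 = 2·17 + 14
17 = 1·14 + 3
14 = 4·3 + 2
3 = 1·2 + 1
2 = 2·1 + 0
gcd = 1, so the inverse exists. Back-substitute:
1 = 3 − 2
1 = −14 + 5·3
1 = 5·17 − 6·14
1 = −6·48 + 17·17
So 17·17 ≡ 1 (mod 48).

17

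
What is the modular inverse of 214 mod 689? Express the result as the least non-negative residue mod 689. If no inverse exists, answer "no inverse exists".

557

Apply the Euclidean algorithm to 689 and 214:
689 = 3*214 + 47
214 = 4*47 + 26
47 = 1*26 + 21
26 = 1*21 + 5
21 = 4*5 + 1
5 = 5*1 + 0
The gcd is 1. Working backward:
1 = 21 − 4·5
1 = −4·26 + 5·21
1 = 5·47 − 9·26
1 = −9·214 + 41·47
1 = 41·689 − 132·214
Thus 214·(-132) ≡ 1 (mod 689); reducing, -132 mod 689 = 557.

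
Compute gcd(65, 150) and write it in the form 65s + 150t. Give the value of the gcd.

5

Euclidean algorithm:
150 = 2×65 + 20
65 = 3×20 + 5
20 = 4×5 + 0
gcd(65, 150) = 5.
Back-substituting:
5 = 65 − 3·20
5 = −3·150 + 7·65
So 5 = (-3)·150 + (7)·65.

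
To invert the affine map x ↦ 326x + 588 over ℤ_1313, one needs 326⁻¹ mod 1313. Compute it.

Extended Euclidean algorithm:
1313 = 4·326 + 9
326 = 36·9 + 2
9 = 4·2 + 1
2 = 2·1 + 0
gcd = 1, so the inverse exists. Back-substitute:
1 = 9 − 4·2
1 = −4·326 + 145·9
1 = 145·1313 − 584·326
Hence 326⁻¹ ≡ -584 ≡ 729 (mod 1313).

729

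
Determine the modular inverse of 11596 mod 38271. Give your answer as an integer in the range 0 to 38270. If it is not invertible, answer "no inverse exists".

11845

Extended Euclidean algorithm:
38271 = 3*11596 + 3483
11596 = 3*3483 + 1147
3483 = 3*1147 + 42
1147 = 27*42 + 13
42 = 3*13 + 3
13 = 4*3 + 1
3 = 3*1 + 0
The gcd is 1. Working backward:
1 = 13 − 4·3
1 = −4·42 + 13·13
1 = 13·1147 − 355·42
1 = −355·3483 + 1078·1147
1 = 1078·11596 − 3589·3483
1 = −3589·38271 + 11845·11596
So 11596·11845 ≡ 1 (mod 38271).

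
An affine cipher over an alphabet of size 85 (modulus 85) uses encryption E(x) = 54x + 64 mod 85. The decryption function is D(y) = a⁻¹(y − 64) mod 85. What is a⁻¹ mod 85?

74

Extended Euclidean algorithm:
85 = 1×54 + 31
54 = 1×31 + 23
31 = 1×23 + 8
23 = 2×8 + 7
8 = 1×7 + 1
7 = 7×1 + 0
gcd = 1, so the inverse exists. Back-substitute:
1 = 8 − 7
1 = −23 + 3·8
1 = 3·31 − 4·23
1 = −4·54 + 7·31
1 = 7·85 − 11·54
So 54·(-11) ≡ 1 (mod 85), and -11 ≡ 74 (mod 85).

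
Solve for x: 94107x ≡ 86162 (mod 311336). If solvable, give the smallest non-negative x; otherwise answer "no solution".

125062

First find gcd(94107, 311336):
311336 = 3·94107 + 29015
94107 = 3·29015 + 7062
29015 = 4·7062 + 767
7062 = 9·767 + 159
767 = 4·159 + 131
159 = 1·131 + 28
131 = 4·28 + 19
28 = 1·19 + 9
19 = 2·9 + 1
9 = 9·1 + 0
gcd = 1, so a unique solution mod 311336 exists.
Back-substitute for the Bézout coefficients:
1 = 19 − 2·9
1 = −2·28 + 3·19
1 = 3·131 − 14·28
1 = −14·159 + 17·131
1 = 17·767 − 82·159
1 = −82·7062 + 755·767
1 = 755·29015 − 3102·7062
1 = −3102·94107 + 10061·29015
1 = 10061·311336 − 33285·94107
So 94107·(-33285) ≡ 1 (mod 311336), giving 94107⁻¹ ≡ 278051.
x ≡ 94107⁻¹·86162 ≡ 278051·86162 ≡ 125062 (mod 311336).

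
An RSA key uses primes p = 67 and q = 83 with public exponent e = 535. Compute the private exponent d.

3055

φ(n) = (p−1)(q−1) = 66·82 = 5412.
Need d with 535·d ≡ 1 (mod 5412). Apply the extended Euclidean algorithm:
5412 = 10*535 + 62
535 = 8*62 + 39
62 = 1*39 + 23
39 = 1*23 + 16
23 = 1*16 + 7
16 = 2*7 + 2
7 = 3*2 + 1
2 = 2*1 + 0
Back-substitute:
1 = 7 − 3·2
1 = −3·16 + 7·7
1 = 7·23 − 10·16
1 = −10·39 + 17·23
1 = 17·62 − 27·39
1 = −27·535 + 233·62
1 = 233·5412 − 2357·535
So 535·(-2357) ≡ 1 (mod 5412), hence d ≡ -2357 ≡ 3055 (mod 5412).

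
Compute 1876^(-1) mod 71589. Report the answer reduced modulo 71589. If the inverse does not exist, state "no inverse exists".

no inverse exists

Euclidean algorithm on 71589, 1876:
71589 = 38×1876 + 301
1876 = 6×301 + 70
301 = 4×70 + 21
70 = 3×21 + 7
21 = 3×7 + 0
Since gcd = 7 > 1, 1876 is not a unit mod 71589.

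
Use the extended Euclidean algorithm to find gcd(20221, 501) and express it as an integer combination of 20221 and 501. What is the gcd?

1

Apply Euclid's algorithm to 20221 and 501:
20221 = 40·501 + 181
501 = 2·181 + 139
181 = 1·139 + 42
139 = 3·42 + 13
42 = 3·13 + 3
13 = 4·3 + 1
3 = 3·1 + 0
gcd(20221, 501) = 1.
Back-substituting:
1 = 13 − 4·3
1 = −4·42 + 13·13
1 = 13·139 − 43·42
1 = −43·181 + 56·139
1 = 56·501 − 155·181
1 = −155·20221 + 6256·501
So 1 = (-155)·20221 + (6256)·501.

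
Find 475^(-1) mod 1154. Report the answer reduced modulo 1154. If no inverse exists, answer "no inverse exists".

379

Apply the Euclidean algorithm to 1154 and 475:
1154 = 2×475 + 204
475 = 2×204 + 67
204 = 3×67 + 3
67 = 22×3 + 1
3 = 3×1 + 0
Since gcd(475, 1154) = 1, back-substitute to write 1 as a combination:
1 = 67 − 22·3
1 = −22·204 + 67·67
1 = 67·475 − 156·204
1 = −156·1154 + 379·475
So 475·379 ≡ 1 (mod 1154).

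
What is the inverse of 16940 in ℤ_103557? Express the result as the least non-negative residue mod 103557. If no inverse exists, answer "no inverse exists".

Run Euclid on (103557, 16940):
103557 = 6*16940 + 1917
16940 = 8*1917 + 1604
1917 = 1*1604 + 313
1604 = 5*313 + 39
313 = 8*39 + 1
39 = 39*1 + 0
The gcd is 1. Working backward:
1 = 313 − 8·39
1 = −8·1604 + 41·313
1 = 41·1917 − 49·1604
1 = −49·16940 + 433·1917
1 = 433·103557 − 2647·16940
Hence 16940⁻¹ ≡ -2647 ≡ 100910 (mod 103557).

100910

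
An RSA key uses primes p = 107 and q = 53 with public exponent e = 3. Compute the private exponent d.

3675

φ(n) = (p−1)(q−1) = 106·52 = 5512.
Need d with 3·d ≡ 1 (mod 5512). Apply the extended Euclidean algorithm:
5512 = 1837*3 + 1
3 = 3*1 + 0
Back-substitute:
1 = 5512 − 1837·3
So 3·(-1837) ≡ 1 (mod 5512), hence d ≡ -1837 ≡ 3675 (mod 5512).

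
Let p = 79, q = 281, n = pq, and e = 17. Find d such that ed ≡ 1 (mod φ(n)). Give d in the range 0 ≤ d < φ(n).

φ(n) = (p−1)(q−1) = 78·280 = 21840.
Need d with 17·d ≡ 1 (mod 21840). Apply the extended Euclidean algorithm:
21840 = 1284·17 + 12
17 = 1·12 + 5
12 = 2·5 + 2
5 = 2·2 + 1
2 = 2·1 + 0
Back-substitute:
1 = 5 − 2·2
1 = −2·12 + 5·5
1 = 5·17 − 7·12
1 = −7·21840 + 8993·17
So 17·8993 ≡ 1 (mod 21840), hence d = 8993.

8993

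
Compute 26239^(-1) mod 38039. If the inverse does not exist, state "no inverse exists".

32749

gcd(38039, 26239) by repeated division:
38039 = 1×26239 + 11800
26239 = 2×11800 + 2639
11800 = 4×2639 + 1244
2639 = 2×1244 + 151
1244 = 8×151 + 36
151 = 4×36 + 7
36 = 5×7 + 1
7 = 7×1 + 0
The gcd is 1. Working backward:
1 = 36 − 5·7
1 = −5·151 + 21·36
1 = 21·1244 − 173·151
1 = −173·2639 + 367·1244
1 = 367·11800 − 1641·2639
1 = −1641·26239 + 3649·11800
1 = 3649·38039 − 5290·26239
So 26239·(-5290) ≡ 1 (mod 38039), and -5290 ≡ 32749 (mod 38039).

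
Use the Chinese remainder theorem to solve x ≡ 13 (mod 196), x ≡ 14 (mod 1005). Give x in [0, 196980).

Write x = 13 + 196·k. Then 196·k ≡ 14 − 13 ≡ 1 (mod 1005).
Need 196⁻¹ mod 1005. Extended Euclid on (1005, 196):
1005 = 5*196 + 25
196 = 7*25 + 21
25 = 1*21 + 4
21 = 5*4 + 1
4 = 4*1 + 0
Back-substitute:
1 = 21 − 5·4
1 = −5·25 + 6·21
1 = 6·196 − 47·25
1 = −47·1005 + 241·196
196⁻¹ ≡ 241 (mod 1005), so k ≡ 241·1 ≡ 241 (mod 1005).
x = 13 + 196·241 = 47249.

47249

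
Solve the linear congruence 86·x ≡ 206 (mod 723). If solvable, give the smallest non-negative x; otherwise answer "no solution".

First find gcd(86, 723):
723 = 8×86 + 35
86 = 2×35 + 16
35 = 2×16 + 3
16 = 5×3 + 1
3 = 3×1 + 0
gcd = 1, so a unique solution mod 723 exists.
Back-substitute for the Bézout coefficients:
1 = 16 − 5·3
1 = −5·35 + 11·16
1 = 11·86 − 27·35
1 = −27·723 + 227·86
So 86·(227) ≡ 1 (mod 723), giving 86⁻¹ ≡ 227.
x ≡ 86⁻¹·206 ≡ 227·206 ≡ 490 (mod 723).

490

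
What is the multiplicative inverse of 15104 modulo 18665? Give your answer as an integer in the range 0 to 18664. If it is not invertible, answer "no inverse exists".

Apply the Euclidean algorithm to 18665 and 15104:
18665 = 1·15104 + 3561
15104 = 4·3561 + 860
3561 = 4·860 + 121
860 = 7·121 + 13
121 = 9·13 + 4
13 = 3·4 + 1
4 = 4·1 + 0
The gcd is 1. Working backward:
1 = 13 − 3·4
1 = −3·121 + 28·13
1 = 28·860 − 199·121
1 = −199·3561 + 824·860
1 = 824·15104 − 3495·3561
1 = −3495·18665 + 4319·15104
So 15104·4319 ≡ 1 (mod 18665).

4319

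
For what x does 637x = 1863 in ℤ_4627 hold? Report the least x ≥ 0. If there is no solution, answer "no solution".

no solution

gcd(637, 4627):
4627 = 7·637 + 168
637 = 3·168 + 133
168 = 1·133 + 35
133 = 3·35 + 28
35 = 1·28 + 7
28 = 4·7 + 0
gcd = 7, but 7 ∤ 1863, so the congruence has no solution.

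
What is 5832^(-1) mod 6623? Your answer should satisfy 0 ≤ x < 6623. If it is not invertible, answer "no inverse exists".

4580

Extended Euclidean algorithm:
6623 = 1*5832 + 791
5832 = 7*791 + 295
791 = 2*295 + 201
295 = 1*201 + 94
201 = 2*94 + 13
94 = 7*13 + 3
13 = 4*3 + 1
3 = 3*1 + 0
Since gcd(5832, 6623) = 1, back-substitute to write 1 as a combination:
1 = 13 − 4·3
1 = −4·94 + 29·13
1 = 29·201 − 62·94
1 = −62·295 + 91·201
1 = 91·791 − 244·295
1 = −244·5832 + 1799·791
1 = 1799·6623 − 2043·5832
Thus 5832·(-2043) ≡ 1 (mod 6623); reducing, -2043 mod 6623 = 4580.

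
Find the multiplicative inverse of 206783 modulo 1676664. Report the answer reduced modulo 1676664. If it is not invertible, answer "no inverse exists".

Run Euclid on (1676664, 206783):
1676664 = 8*206783 + 22400
206783 = 9*22400 + 5183
22400 = 4*5183 + 1668
5183 = 3*1668 + 179
1668 = 9*179 + 57
179 = 3*57 + 8
57 = 7*8 + 1
8 = 8*1 + 0
Since gcd(206783, 1676664) = 1, back-substitute to write 1 as a combination:
1 = 57 − 7·8
1 = −7·179 + 22·57
1 = 22·1668 − 205·179
1 = −205·5183 + 637·1668
1 = 637·22400 − 2753·5183
1 = −2753·206783 + 25414·22400
1 = 25414·1676664 − 206065·206783
Hence 206783⁻¹ ≡ -206065 ≡ 1470599 (mod 1676664).

1470599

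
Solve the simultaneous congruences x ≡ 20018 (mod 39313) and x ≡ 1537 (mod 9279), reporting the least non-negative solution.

Write x = 20018 + 39313·k. Then 39313·k ≡ 1537 − 20018 ≡ 77 (mod 9279).
Need 39313⁻¹ mod 9279. Extended Euclid on (9279, 2197):
9279 = 4×2197 + 491
2197 = 4×491 + 233
491 = 2×233 + 25
233 = 9×25 + 8
25 = 3×8 + 1
8 = 8×1 + 0
Back-substitute:
1 = 25 − 3·8
1 = −3·233 + 28·25
1 = 28·491 − 59·233
1 = −59·2197 + 264·491
1 = 264·9279 − 1115·2197
39313⁻¹ ≡ 8164 (mod 9279), so k ≡ 8164·77 ≡ 6935 (mod 9279).
x = 20018 + 39313·6935 = 272655673.

272655673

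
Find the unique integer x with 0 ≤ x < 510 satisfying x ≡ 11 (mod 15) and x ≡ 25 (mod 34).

161

Write x = 11 + 15·k. Then 15·k ≡ 25 − 11 ≡ 14 (mod 34).
Need 15⁻¹ mod 34. Extended Euclid on (34, 15):
34 = 2×15 + 4
15 = 3×4 + 3
4 = 1×3 + 1
3 = 3×1 + 0
Back-substitute:
1 = 4 − 3
1 = −15 + 4·4
1 = 4·34 − 9·15
15⁻¹ ≡ 25 (mod 34), so k ≡ 25·14 ≡ 10 (mod 34).
x = 11 + 15·10 = 161.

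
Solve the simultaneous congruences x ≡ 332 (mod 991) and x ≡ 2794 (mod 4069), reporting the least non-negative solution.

Write x = 332 + 991·k. Then 991·k ≡ 2794 − 332 ≡ 2462 (mod 4069).
Need 991⁻¹ mod 4069. Extended Euclid on (4069, 991):
4069 = 4×991 + 105
991 = 9×105 + 46
105 = 2×46 + 13
46 = 3×13 + 7
13 = 1×7 + 6
7 = 1×6 + 1
6 = 6×1 + 0
Back-substitute:
1 = 7 − 6
1 = −13 + 2·7
1 = 2·46 − 7·13
1 = −7·105 + 16·46
1 = 16·991 − 151·105
1 = −151·4069 + 620·991
991⁻¹ ≡ 620 (mod 4069), so k ≡ 620·2462 ≡ 565 (mod 4069).
x = 332 + 991·565 = 560247.

560247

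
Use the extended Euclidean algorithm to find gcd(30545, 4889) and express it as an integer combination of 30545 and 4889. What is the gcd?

Repeated division:
30545 = 6·4889 + 1211
4889 = 4·1211 + 45
1211 = 26·45 + 41
45 = 1·41 + 4
41 = 10·4 + 1
4 = 4·1 + 0
gcd(30545, 4889) = 1.
Express as a combination:
1 = 41 − 10·4
1 = −10·45 + 11·41
1 = 11·1211 − 296·45
1 = −296·4889 + 1195·1211
1 = 1195·30545 − 7466·4889
So 1 = (1195)·30545 + (-7466)·4889.

1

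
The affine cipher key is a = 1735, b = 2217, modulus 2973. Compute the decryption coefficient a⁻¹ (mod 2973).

Run Euclid on (2973, 1735):
2973 = 1·1735 + 1238
1735 = 1·1238 + 497
1238 = 2·497 + 244
497 = 2·244 + 9
244 = 27·9 + 1
9 = 9·1 + 0
The gcd is 1. Working backward:
1 = 244 − 27·9
1 = −27·497 + 55·244
1 = 55·1238 − 137·497
1 = −137·1735 + 192·1238
1 = 192·2973 − 329·1735
Thus 1735·(-329) ≡ 1 (mod 2973); reducing, -329 mod 2973 = 2644.

2644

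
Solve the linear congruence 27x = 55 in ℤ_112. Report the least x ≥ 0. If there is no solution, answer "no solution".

85

First find gcd(27, 112):
112 = 4·27 + 4
27 = 6·4 + 3
4 = 1·3 + 1
3 = 3·1 + 0
gcd = 1, so a unique solution mod 112 exists.
Back-substitute for the Bézout coefficients:
1 = 4 − 3
1 = −27 + 7·4
1 = 7·112 − 29·27
So 27·(-29) ≡ 1 (mod 112), giving 27⁻¹ ≡ 83.
x ≡ 27⁻¹·55 ≡ 83·55 ≡ 85 (mod 112).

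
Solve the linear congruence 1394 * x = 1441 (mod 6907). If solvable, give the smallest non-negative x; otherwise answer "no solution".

224

First find gcd(1394, 6907):
6907 = 4×1394 + 1331
1394 = 1×1331 + 63
1331 = 21×63 + 8
63 = 7×8 + 7
8 = 1×7 + 1
7 = 7×1 + 0
gcd = 1, so a unique solution mod 6907 exists.
Back-substitute for the Bézout coefficients:
1 = 8 − 7
1 = −63 + 8·8
1 = 8·1331 − 169·63
1 = −169·1394 + 177·1331
1 = 177·6907 − 877·1394
So 1394·(-877) ≡ 1 (mod 6907), giving 1394⁻¹ ≡ 6030.
x ≡ 1394⁻¹·1441 ≡ 6030·1441 ≡ 224 (mod 6907).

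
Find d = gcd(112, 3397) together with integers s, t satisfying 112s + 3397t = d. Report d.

1

Apply Euclid's algorithm to 3397 and 112:
3397 = 30×112 + 37
112 = 3×37 + 1
37 = 37×1 + 0
gcd(112, 3397) = 1.
Working backward:
1 = 112 − 3·37
1 = −3·3397 + 91·112
So 1 = (-3)·3397 + (91)·112.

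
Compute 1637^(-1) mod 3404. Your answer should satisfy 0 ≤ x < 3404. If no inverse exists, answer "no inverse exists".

2697

gcd(3404, 1637) by repeated division:
3404 = 2×1637 + 130
1637 = 12×130 + 77
130 = 1×77 + 53
77 = 1×53 + 24
53 = 2×24 + 5
24 = 4×5 + 4
5 = 1×4 + 1
4 = 4×1 + 0
The gcd is 1. Working backward:
1 = 5 − 4
1 = −24 + 5·5
1 = 5·53 − 11·24
1 = −11·77 + 16·53
1 = 16·130 − 27·77
1 = −27·1637 + 340·130
1 = 340·3404 − 707·1637
So 1637·(-707) ≡ 1 (mod 3404), and -707 ≡ 2697 (mod 3404).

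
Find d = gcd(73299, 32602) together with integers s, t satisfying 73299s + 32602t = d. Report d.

Apply Euclid's algorithm to 73299 and 32602:
73299 = 2·32602 + 8095
32602 = 4·8095 + 222
8095 = 36·222 + 103
222 = 2·103 + 16
103 = 6·16 + 7
16 = 2·7 + 2
7 = 3·2 + 1
2 = 2·1 + 0
gcd(73299, 32602) = 1.
Back-substituting:
1 = 7 − 3·2
1 = −3·16 + 7·7
1 = 7·103 − 45·16
1 = −45·222 + 97·103
1 = 97·8095 − 3537·222
1 = −3537·32602 + 14245·8095
1 = 14245·73299 − 32027·32602
So 1 = (14245)·73299 + (-32027)·32602.

1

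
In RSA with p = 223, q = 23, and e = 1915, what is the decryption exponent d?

4555

φ(n) = (p−1)(q−1) = 222·22 = 4884.
Need d with 1915·d ≡ 1 (mod 4884). Apply the extended Euclidean algorithm:
4884 = 2*1915 + 1054
1915 = 1*1054 + 861
1054 = 1*861 + 193
861 = 4*193 + 89
193 = 2*89 + 15
89 = 5*15 + 14
15 = 1*14 + 1
14 = 14*1 + 0
Back-substitute:
1 = 15 − 14
1 = −89 + 6·15
1 = 6·193 − 13·89
1 = −13·861 + 58·193
1 = 58·1054 − 71·861
1 = −71·1915 + 129·1054
1 = 129·4884 − 329·1915
So 1915·(-329) ≡ 1 (mod 4884), hence d ≡ -329 ≡ 4555 (mod 4884).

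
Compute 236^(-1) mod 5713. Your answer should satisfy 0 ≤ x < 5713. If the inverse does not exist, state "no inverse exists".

Apply the Euclidean algorithm to 5713 and 236:
5713 = 24·236 + 49
236 = 4·49 + 40
49 = 1·40 + 9
40 = 4·9 + 4
9 = 2·4 + 1
4 = 4·1 + 0
The gcd is 1. Working backward:
1 = 9 − 2·4
1 = −2·40 + 9·9
1 = 9·49 − 11·40
1 = −11·236 + 53·49
1 = 53·5713 − 1283·236
Thus 236·(-1283) ≡ 1 (mod 5713); reducing, -1283 mod 5713 = 4430.

4430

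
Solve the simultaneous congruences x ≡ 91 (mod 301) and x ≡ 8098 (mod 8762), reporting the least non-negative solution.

279720

Write x = 91 + 301·k. Then 301·k ≡ 8098 − 91 ≡ 8007 (mod 8762).
Need 301⁻¹ mod 8762. Extended Euclid on (8762, 301):
8762 = 29×301 + 33
301 = 9×33 + 4
33 = 8×4 + 1
4 = 4×1 + 0
Back-substitute:
1 = 33 − 8·4
1 = −8·301 + 73·33
1 = 73·8762 − 2125·301
301⁻¹ ≡ 6637 (mod 8762), so k ≡ 6637·8007 ≡ 929 (mod 8762).
x = 91 + 301·929 = 279720.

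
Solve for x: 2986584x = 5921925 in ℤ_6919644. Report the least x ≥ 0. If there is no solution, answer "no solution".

no solution

gcd(2986584, 6919644):
6919644 = 2×2986584 + 946476
2986584 = 3×946476 + 147156
946476 = 6×147156 + 63540
147156 = 2×63540 + 20076
63540 = 3×20076 + 3312
20076 = 6×3312 + 204
3312 = 16×204 + 48
204 = 4×48 + 12
48 = 4×12 + 0
gcd = 12, but 12 ∤ 5921925, so the congruence has no solution.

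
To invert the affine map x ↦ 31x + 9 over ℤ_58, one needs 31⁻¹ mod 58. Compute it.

Extended Euclidean algorithm:
58 = 1*31 + 27
31 = 1*27 + 4
27 = 6*4 + 3
4 = 1*3 + 1
3 = 3*1 + 0
gcd = 1, so the inverse exists. Back-substitute:
1 = 4 − 3
1 = −27 + 7·4
1 = 7·31 − 8·27
1 = −8·58 + 15·31
So 31·15 ≡ 1 (mod 58).

15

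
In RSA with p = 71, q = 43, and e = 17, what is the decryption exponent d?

φ(n) = (p−1)(q−1) = 70·42 = 2940.
Need d with 17·d ≡ 1 (mod 2940). Apply the extended Euclidean algorithm:
2940 = 172·17 + 16
17 = 1·16 + 1
16 = 16·1 + 0
Back-substitute:
1 = 17 − 16
1 = −2940 + 173·17
So 17·173 ≡ 1 (mod 2940), hence d = 173.

173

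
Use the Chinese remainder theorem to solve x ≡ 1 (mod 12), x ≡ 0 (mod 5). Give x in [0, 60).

Write x = 1 + 12·k. Then 12·k ≡ 0 − 1 ≡ 4 (mod 5).
Need 12⁻¹ mod 5. Extended Euclid on (5, 2):
5 = 2·2 + 1
2 = 2·1 + 0
Back-substitute:
1 = 5 − 2·2
12⁻¹ ≡ 3 (mod 5), so k ≡ 3·4 ≡ 2 (mod 5).
x = 1 + 12·2 = 25.

25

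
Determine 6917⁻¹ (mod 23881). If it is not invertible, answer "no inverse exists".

Apply the Euclidean algorithm to 23881 and 6917:
23881 = 3·6917 + 3130
6917 = 2·3130 + 657
3130 = 4·657 + 502
657 = 1·502 + 155
502 = 3·155 + 37
155 = 4·37 + 7
37 = 5·7 + 2
7 = 3·2 + 1
2 = 2·1 + 0
Since gcd(6917, 23881) = 1, back-substitute to write 1 as a combination:
1 = 7 − 3·2
1 = −3·37 + 16·7
1 = 16·155 − 67·37
1 = −67·502 + 217·155
1 = 217·657 − 284·502
1 = −284·3130 + 1353·657
1 = 1353·6917 − 2990·3130
1 = −2990·23881 + 10323·6917
So 6917·10323 ≡ 1 (mod 23881).

10323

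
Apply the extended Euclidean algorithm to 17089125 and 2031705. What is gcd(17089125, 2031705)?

Apply Euclid's algorithm to 17089125 and 2031705:
17089125 = 8×2031705 + 835485
2031705 = 2×835485 + 360735
835485 = 2×360735 + 114015
360735 = 3×114015 + 18690
114015 = 6×18690 + 1875
18690 = 9×1875 + 1815
1875 = 1×1815 + 60
1815 = 30×60 + 15
60 = 4×15 + 0
gcd(17089125, 2031705) = 15.
Back-substituting:
15 = 1815 − 30·60
15 = −30·1875 + 31·1815
15 = 31·18690 − 309·1875
15 = −309·114015 + 1885·18690
15 = 1885·360735 − 5964·114015
15 = −5964·835485 + 13813·360735
15 = 13813·2031705 − 33590·835485
15 = −33590·17089125 + 282533·2031705
So 15 = (-33590)·17089125 + (282533)·2031705.

15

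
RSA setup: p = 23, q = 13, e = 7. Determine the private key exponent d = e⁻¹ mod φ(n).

φ(n) = (p−1)(q−1) = 22·12 = 264.
Need d with 7·d ≡ 1 (mod 264). Apply the extended Euclidean algorithm:
264 = 37*7 + 5
7 = 1*5 + 2
5 = 2*2 + 1
2 = 2*1 + 0
Back-substitute:
1 = 5 − 2·2
1 = −2·7 + 3·5
1 = 3·264 − 113·7
So 7·(-113) ≡ 1 (mod 264), hence d ≡ -113 ≡ 151 (mod 264).

151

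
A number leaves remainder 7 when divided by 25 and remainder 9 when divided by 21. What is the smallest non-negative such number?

282

Write x = 7 + 25·k. Then 25·k ≡ 9 − 7 ≡ 2 (mod 21).
Need 25⁻¹ mod 21. Extended Euclid on (21, 4):
21 = 5*4 + 1
4 = 4*1 + 0
Back-substitute:
1 = 21 − 5·4
25⁻¹ ≡ 16 (mod 21), so k ≡ 16·2 ≡ 11 (mod 21).
x = 7 + 25·11 = 282.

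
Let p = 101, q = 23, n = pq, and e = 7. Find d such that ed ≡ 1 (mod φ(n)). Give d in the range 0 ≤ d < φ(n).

943

φ(n) = (p−1)(q−1) = 100·22 = 2200.
Need d with 7·d ≡ 1 (mod 2200). Apply the extended Euclidean algorithm:
2200 = 314*7 + 2
7 = 3*2 + 1
2 = 2*1 + 0
Back-substitute:
1 = 7 − 3·2
1 = −3·2200 + 943·7
So 7·943 ≡ 1 (mod 2200), hence d = 943.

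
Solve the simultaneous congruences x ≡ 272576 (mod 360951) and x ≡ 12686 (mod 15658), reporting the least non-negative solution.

Write x = 272576 + 360951·k. Then 360951·k ≡ 12686 − 272576 ≡ 6296 (mod 15658).
Need 360951⁻¹ mod 15658. Extended Euclid on (15658, 817):
15658 = 19×817 + 135
817 = 6×135 + 7
135 = 19×7 + 2
7 = 3×2 + 1
2 = 2×1 + 0
Back-substitute:
1 = 7 − 3·2
1 = −3·135 + 58·7
1 = 58·817 − 351·135
1 = −351·15658 + 6727·817
360951⁻¹ ≡ 6727 (mod 15658), so k ≡ 6727·6296 ≡ 13960 (mod 15658).
x = 272576 + 360951·13960 = 5039148536.

5039148536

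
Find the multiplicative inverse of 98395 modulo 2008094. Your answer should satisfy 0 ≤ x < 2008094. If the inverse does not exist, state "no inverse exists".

no inverse exists

Euclidean algorithm on 2008094, 98395:
2008094 = 20×98395 + 40194
98395 = 2×40194 + 18007
40194 = 2×18007 + 4180
18007 = 4×4180 + 1287
4180 = 3×1287 + 319
1287 = 4×319 + 11
319 = 29×11 + 0
The gcd is 11, not 1, hence no inverse exists.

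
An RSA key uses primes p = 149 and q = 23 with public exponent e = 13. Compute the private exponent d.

φ(n) = (p−1)(q−1) = 148·22 = 3256.
Need d with 13·d ≡ 1 (mod 3256). Apply the extended Euclidean algorithm:
3256 = 250·13 + 6
13 = 2·6 + 1
6 = 6·1 + 0
Back-substitute:
1 = 13 − 2·6
1 = −2·3256 + 501·13
So 13·501 ≡ 1 (mod 3256), hence d = 501.

501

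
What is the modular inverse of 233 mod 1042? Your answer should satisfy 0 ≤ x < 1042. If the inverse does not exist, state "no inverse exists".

Extended Euclidean algorithm:
1042 = 4×233 + 110
233 = 2×110 + 13
110 = 8×13 + 6
13 = 2×6 + 1
6 = 6×1 + 0
Since gcd(233, 1042) = 1, back-substitute to write 1 as a combination:
1 = 13 − 2·6
1 = −2·110 + 17·13
1 = 17·233 − 36·110
1 = −36·1042 + 161·233
So 233·161 ≡ 1 (mod 1042).

161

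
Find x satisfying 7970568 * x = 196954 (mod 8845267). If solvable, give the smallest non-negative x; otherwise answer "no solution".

First find gcd(7970568, 8845267):
8845267 = 1×7970568 + 874699
7970568 = 9×874699 + 98277
874699 = 8×98277 + 88483
98277 = 1×88483 + 9794
88483 = 9×9794 + 337
9794 = 29×337 + 21
337 = 16×21 + 1
21 = 21×1 + 0
gcd = 1, so a unique solution mod 8845267 exists.
Back-substitute for the Bézout coefficients:
1 = 337 − 16·21
1 = −16·9794 + 465·337
1 = 465·88483 − 4201·9794
1 = −4201·98277 + 4666·88483
1 = 4666·874699 − 41529·98277
1 = −41529·7970568 + 378427·874699
1 = 378427·8845267 − 419956·7970568
So 7970568·(-419956) ≡ 1 (mod 8845267), giving 7970568⁻¹ ≡ 8425311.
x ≡ 7970568⁻¹·196954 ≡ 8425311·196954 ≡ 77693 (mod 8845267).

77693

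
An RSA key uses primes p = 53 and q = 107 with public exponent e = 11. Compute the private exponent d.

φ(n) = (p−1)(q−1) = 52·106 = 5512.
Need d with 11·d ≡ 1 (mod 5512). Apply the extended Euclidean algorithm:
5512 = 501·11 + 1
11 = 11·1 + 0
Back-substitute:
1 = 5512 − 501·11
So 11·(-501) ≡ 1 (mod 5512), hence d ≡ -501 ≡ 5011 (mod 5512).

5011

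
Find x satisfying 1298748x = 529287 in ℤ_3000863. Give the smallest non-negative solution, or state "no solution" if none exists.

2077867

First find gcd(1298748, 3000863):
3000863 = 2·1298748 + 403367
1298748 = 3·403367 + 88647
403367 = 4·88647 + 48779
88647 = 1·48779 + 39868
48779 = 1·39868 + 8911
39868 = 4·8911 + 4224
8911 = 2·4224 + 463
4224 = 9·463 + 57
463 = 8·57 + 7
57 = 8·7 + 1
7 = 7·1 + 0
gcd = 1, so a unique solution mod 3000863 exists.
Back-substitute for the Bézout coefficients:
1 = 57 − 8·7
1 = −8·463 + 65·57
1 = 65·4224 − 593·463
1 = −593·8911 + 1251·4224
1 = 1251·39868 − 5597·8911
1 = −5597·48779 + 6848·39868
1 = 6848·88647 − 12445·48779
1 = −12445·403367 + 56628·88647
1 = 56628·1298748 − 182329·403367
1 = −182329·3000863 + 421286·1298748
So 1298748·(421286) ≡ 1 (mod 3000863), giving 1298748⁻¹ ≡ 421286.
x ≡ 1298748⁻¹·529287 ≡ 421286·529287 ≡ 2077867 (mod 3000863).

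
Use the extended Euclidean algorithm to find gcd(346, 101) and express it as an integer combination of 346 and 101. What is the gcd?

Apply Euclid's algorithm to 346 and 101:
346 = 3×101 + 43
101 = 2×43 + 15
43 = 2×15 + 13
15 = 1×13 + 2
13 = 6×2 + 1
2 = 2×1 + 0
gcd(346, 101) = 1.
Express as a combination:
1 = 13 − 6·2
1 = −6·15 + 7·13
1 = 7·43 − 20·15
1 = −20·101 + 47·43
1 = 47·346 − 161·101
So 1 = (47)·346 + (-161)·101.

1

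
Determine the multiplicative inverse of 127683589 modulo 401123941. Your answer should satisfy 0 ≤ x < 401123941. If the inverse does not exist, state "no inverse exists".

20974432

gcd(401123941, 127683589) by repeated division:
401123941 = 3·127683589 + 18073174
127683589 = 7·18073174 + 1171371
18073174 = 15·1171371 + 502609
1171371 = 2·502609 + 166153
502609 = 3·166153 + 4150
166153 = 40·4150 + 153
4150 = 27·153 + 19
153 = 8·19 + 1
19 = 19·1 + 0
Since gcd(127683589, 401123941) = 1, back-substitute to write 1 as a combination:
1 = 153 − 8·19
1 = −8·4150 + 217·153
1 = 217·166153 − 8688·4150
1 = −8688·502609 + 26281·166153
1 = 26281·1171371 − 61250·502609
1 = −61250·18073174 + 945031·1171371
1 = 945031·127683589 − 6676467·18073174
1 = −6676467·401123941 + 20974432·127683589
So 127683589·20974432 ≡ 1 (mod 401123941).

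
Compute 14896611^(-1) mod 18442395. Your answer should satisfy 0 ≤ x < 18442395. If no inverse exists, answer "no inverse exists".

Euclidean algorithm on 18442395, 14896611:
18442395 = 1*14896611 + 3545784
14896611 = 4*3545784 + 713475
3545784 = 4*713475 + 691884
713475 = 1*691884 + 21591
691884 = 32*21591 + 972
21591 = 22*972 + 207
972 = 4*207 + 144
207 = 1*144 + 63
144 = 2*63 + 18
63 = 3*18 + 9
18 = 2*9 + 0
Since gcd = 9 > 1, 14896611 is not a unit mod 18442395.

no inverse exists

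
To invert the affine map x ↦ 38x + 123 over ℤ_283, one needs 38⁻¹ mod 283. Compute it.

Run Euclid on (283, 38):
283 = 7·38 + 17
38 = 2·17 + 4
17 = 4·4 + 1
4 = 4·1 + 0
Since gcd(38, 283) = 1, back-substitute to write 1 as a combination:
1 = 17 − 4·4
1 = −4·38 + 9·17
1 = 9·283 − 67·38
So 38·(-67) ≡ 1 (mod 283), and -67 ≡ 216 (mod 283).

216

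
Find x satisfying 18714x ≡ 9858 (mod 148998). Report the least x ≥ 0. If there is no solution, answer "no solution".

8249

First find gcd(18714, 148998):
148998 = 7×18714 + 18000
18714 = 1×18000 + 714
18000 = 25×714 + 150
714 = 4×150 + 114
150 = 1×114 + 36
114 = 3×36 + 6
36 = 6×6 + 0
gcd = 6 and 6 | 9858, so solutions exist. Divide through by 6: 3119x ≡ 1643 (mod 24833).
Now find 3119⁻¹ mod 24833:
24833 = 7*3119 + 3000
3119 = 1*3000 + 119
3000 = 25*119 + 25
119 = 4*25 + 19
25 = 1*19 + 6
19 = 3*6 + 1
6 = 6*1 + 0
Back-substitute:
1 = 19 − 3·6
1 = −3·25 + 4·19
1 = 4·119 − 19·25
1 = −19·3000 + 479·119
1 = 479·3119 − 498·3000
1 = −498·24833 + 3965·3119
So 3119⁻¹ ≡ 3965 (mod 24833).
Then x ≡ 3965·1643 ≡ 8249 (mod 24833); the smallest non-negative solution is x = 8249.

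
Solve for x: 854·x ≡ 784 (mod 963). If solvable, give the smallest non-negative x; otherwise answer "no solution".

143

First find gcd(854, 963):
963 = 1*854 + 109
854 = 7*109 + 91
109 = 1*91 + 18
91 = 5*18 + 1
18 = 18*1 + 0
gcd = 1, so a unique solution mod 963 exists.
Back-substitute for the Bézout coefficients:
1 = 91 − 5·18
1 = −5·109 + 6·91
1 = 6·854 − 47·109
1 = −47·963 + 53·854
So 854·(53) ≡ 1 (mod 963), giving 854⁻¹ ≡ 53.
x ≡ 854⁻¹·784 ≡ 53·784 ≡ 143 (mod 963).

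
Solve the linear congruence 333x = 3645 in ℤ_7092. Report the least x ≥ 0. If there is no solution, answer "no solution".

373

First find gcd(333, 7092):
7092 = 21·333 + 99
333 = 3·99 + 36
99 = 2·36 + 27
36 = 1·27 + 9
27 = 3·9 + 0
gcd = 9 and 9 | 3645, so solutions exist. Divide through by 9: 37x ≡ 405 (mod 788).
Now find 37⁻¹ mod 788:
788 = 21×37 + 11
37 = 3×11 + 4
11 = 2×4 + 3
4 = 1×3 + 1
3 = 3×1 + 0
Back-substitute:
1 = 4 − 3
1 = −11 + 3·4
1 = 3·37 − 10·11
1 = −10·788 + 213·37
So 37⁻¹ ≡ 213 (mod 788).
Then x ≡ 213·405 ≡ 373 (mod 788); the smallest non-negative solution is x = 373.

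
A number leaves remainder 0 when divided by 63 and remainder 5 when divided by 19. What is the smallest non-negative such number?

Write x = 0 + 63·k. Then 63·k ≡ 5 − 0 ≡ 5 (mod 19).
Need 63⁻¹ mod 19. Extended Euclid on (19, 6):
19 = 3*6 + 1
6 = 6*1 + 0
Back-substitute:
1 = 19 − 3·6
63⁻¹ ≡ 16 (mod 19), so k ≡ 16·5 ≡ 4 (mod 19).
x = 0 + 63·4 = 252.

252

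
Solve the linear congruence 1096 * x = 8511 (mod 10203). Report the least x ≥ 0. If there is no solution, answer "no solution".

First find gcd(1096, 10203):
10203 = 9·1096 + 339
1096 = 3·339 + 79
339 = 4·79 + 23
79 = 3·23 + 10
23 = 2·10 + 3
10 = 3·3 + 1
3 = 3·1 + 0
gcd = 1, so a unique solution mod 10203 exists.
Back-substitute for the Bézout coefficients:
1 = 10 − 3·3
1 = −3·23 + 7·10
1 = 7·79 − 24·23
1 = −24·339 + 103·79
1 = 103·1096 − 333·339
1 = −333·10203 + 3100·1096
So 1096·(3100) ≡ 1 (mod 10203), giving 1096⁻¹ ≡ 3100.
x ≡ 1096⁻¹·8511 ≡ 3100·8511 ≡ 9345 (mod 10203).

9345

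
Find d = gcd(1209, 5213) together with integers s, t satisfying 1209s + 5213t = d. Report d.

13

Euclidean algorithm:
5213 = 4·1209 + 377
1209 = 3·377 + 78
377 = 4·78 + 65
78 = 1·65 + 13
65 = 5·13 + 0
gcd(1209, 5213) = 13.
Express as a combination:
13 = 78 − 65
13 = −377 + 5·78
13 = 5·1209 − 16·377
13 = −16·5213 + 69·1209
So 13 = (-16)·5213 + (69)·1209.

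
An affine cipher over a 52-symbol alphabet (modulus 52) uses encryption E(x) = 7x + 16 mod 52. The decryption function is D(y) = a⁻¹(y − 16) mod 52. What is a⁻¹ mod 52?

15

Extended Euclidean algorithm:
52 = 7*7 + 3
7 = 2*3 + 1
3 = 3*1 + 0
Since gcd(7, 52) = 1, back-substitute to write 1 as a combination:
1 = 7 − 2·3
1 = −2·52 + 15·7
So 7·15 ≡ 1 (mod 52).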